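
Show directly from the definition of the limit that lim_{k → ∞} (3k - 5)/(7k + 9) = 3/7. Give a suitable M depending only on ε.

M = (62/49)/ε

Suppose ε > 0. For k ≥ 1, |(3k - 5)/(7k + 9) − (3/7)| = |-62|/(7(7k + 9)) = 62/(7(7k + 9)).
Since 7k + 9 ≥ 7k for k ≥ 1, this is ≤ 62/(7·7k) = (62/49)/k.
So |(3k - 5)/(7k + 9) − (3/7)| < ε whenever k > (62/49)/ε.
Take M = (62/49)/ε. If k > M then |(3k - 5)/(7k + 9) − (3/7)| ≤ (62/49)/k < ε.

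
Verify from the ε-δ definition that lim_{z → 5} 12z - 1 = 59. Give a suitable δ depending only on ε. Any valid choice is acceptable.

δ = ε/12

Fix ε > 0. We need δ > 0 so that 0 < |z − 5| < δ implies |(12z - 1) − 59| < ε.
Since (12z - 1) − 59 = 12(z − 5), we have |(12z - 1) − 59| = 12|z − 5|.
Thus it suffices that |z − 5| < ε/12.
Choosing δ = ε/12 gives |(12z - 1) − 59| = 12|z − 5| < ε whenever |z − 5| < δ.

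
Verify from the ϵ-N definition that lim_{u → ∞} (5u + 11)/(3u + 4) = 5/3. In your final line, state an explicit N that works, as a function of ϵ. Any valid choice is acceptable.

Let ϵ > 0. We seek N > 0 such that u > N implies |(5u + 11)/(3u + 4) − (5/3)| < ϵ.
(5u + 11)/(3u + 4) − (5/3) = (3(5u + 11) − 5(3u + 4)) / (3(3u + 4)) = 13/(3(3u + 4)).
For u > 0 we have 3u + 4 > 3u, so |(5u + 11)/(3u + 4) − (5/3)| = 13/(3(3u + 4)) < 13/(3·3u) = (13/9)/u.
Thus |(5u + 11)/(3u + 4) − (5/3)| < ϵ whenever u > (13/9)/ϵ.
Take N = (13/9)/ϵ. If u > N then |(5u + 11)/(3u + 4) − (5/3)| < (13/9)/u < ϵ.

N = (13/9)/ϵ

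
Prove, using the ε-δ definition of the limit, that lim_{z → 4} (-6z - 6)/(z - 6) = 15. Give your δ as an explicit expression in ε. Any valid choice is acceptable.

δ = min(1, (1/21)ε)

Let ε > 0 be given. We want δ > 0 with 0 < |z − 4| < δ ⇒ |(-6z - 6)/(z - 6) − 15| < ε.
Combining over a common denominator, (-6z - 6)/(z - 6) − 15 = [(-6z - 6)·(-2) − (-30)·(z - 6)] / [(-2)·(z - 6)] = 42(z − 4) / ((-2)(z - 6)).
So |(-6z - 6)/(z - 6) − 15| = 42|z − 4| / (2·|z − 6|).
Require δ ≤ 1, so |z − 6| ≥ |-2| − |z − 4| > 2 − 1 = 1.
Hence |(-6z - 6)/(z - 6) − 15| < 42|z − 4|/(2·1) = 21|z − 4|, which is < ε once |z − 4| < (1/21)ε.
Take δ = min(1, (1/21)ε). Then 0 < |z − 4| < δ forces both bounds, so |(-6z - 6)/(z - 6) − 15| < ε.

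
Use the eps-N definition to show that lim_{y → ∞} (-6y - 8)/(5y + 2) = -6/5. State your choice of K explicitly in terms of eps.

Let eps > 0. We seek K > 0 such that y > K implies |(-6y - 8)/(5y + 2) + 6/5| < eps.
(-6y - 8)/(5y + 2) + 6/5 = (5(-6y - 8) − (-6)(5y + 2)) / (5(5y + 2)) = -28/(5(5y + 2)).
For y > 0 we have 5y + 2 > 5y, so |(-6y - 8)/(5y + 2) + 6/5| = 28/(5(5y + 2)) < 28/(5·5y) = (28/25)/y.
Thus |(-6y - 8)/(5y + 2) + 6/5| < eps whenever y > (28/25)/eps.
Take K = (28/25)/eps. If y > K then |(-6y - 8)/(5y + 2) + 6/5| < (28/25)/y < eps.

K = (28/25)/eps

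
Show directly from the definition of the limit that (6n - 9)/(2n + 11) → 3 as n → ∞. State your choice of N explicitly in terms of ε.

Let ε > 0. For n ≥ 1, |(6n - 9)/(2n + 11) − 3| = |-84|/(2(2n + 11)) = 84/(2(2n + 11)).
Since 2n + 11 ≥ 2n for n ≥ 1, this is ≤ 84/(2·2n) = 21/n.
So |(6n - 9)/(2n + 11) − 3| < ε whenever n > 21/ε.
Take N = 21/ε. If n > N then |(6n - 9)/(2n + 11) − 3| ≤ 21/n < ε.

N = 21/ε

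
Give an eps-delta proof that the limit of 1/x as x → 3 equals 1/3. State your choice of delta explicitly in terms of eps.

delta = min(3/2, (9/2)eps)

Suppose eps > 0. We seek delta > 0 such that 0 < |x − 3| < delta implies |1/x − (1/3)| < eps.
|1/x − (1/3)| = |3 − x|/(3·|x|) = |x − 3|/(3|x|).
Require delta ≤ 3/2 so that |x| > 3 − 3/2 = 3/2, hence 3|x| > 9/2.
Then |1/x − (1/3)| < |x − 3|/(9/2), which is < eps when |x − 3| < (9/2)eps.
Take delta = min(3/2, (9/2)eps). Then 0 < |x − 3| < delta gives both |x − 3| < 3/2 and |x − 3| < (9/2)eps, so |1/x − (1/3)| < eps.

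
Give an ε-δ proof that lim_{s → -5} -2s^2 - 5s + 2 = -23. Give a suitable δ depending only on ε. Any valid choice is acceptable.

Fix ε > 0. We want δ > 0 such that 0 < |s + 5| < δ implies |(-2s^2 - 5s + 2) + 23| < ε.
(-2s^2 - 5s + 2) + 23 = -2s^2 - 5s + 25 = (s + 5)(-2s + 5).
So |(-2s^2 - 5s + 2) + 23| = |s + 5|·|-2s + 5|.
Assume first that |s + 5| < 2, so |s| < 7. Then |-2s + 5| ≤ 2·7 + 5 = 19.
Hence |(-2s^2 - 5s + 2) + 23| ≤ 19|s + 5| < ε provided |s + 5| < ε/19.
Take δ = min(2, ε/19). Then 0 < |s + 5| < δ gives both |s + 5| < 2 and |s + 5| < ε/19, so |(-2s^2 - 5s + 2) + 23| < ε.

δ = min(2, ε/19)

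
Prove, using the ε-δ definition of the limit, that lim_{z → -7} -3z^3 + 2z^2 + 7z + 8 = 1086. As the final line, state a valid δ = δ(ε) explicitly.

δ = min(2, ε/604)

Let ε > 0 be given. We want δ > 0 such that 0 < |z + 7| < δ implies |(-3z^3 + 2z^2 + 7z + 8) − 1086| < ε.
(-3z^3 + 2z^2 + 7z + 8) − 1086 = -3z^3 + 2z^2 + 7z - 1078 = (z + 7)(-3z^2 + 23z - 154).
So |(-3z^3 + 2z^2 + 7z + 8) − 1086| = |z + 7|·|-3z^2 + 23z - 154|.
Require δ ≤ 2. Then |z + 7| < 2 gives |z| < 9, and by the triangle inequality |-3z^2 + 23z - 154| ≤ 3·9^2 + 23·9 + 154 = 604.
Hence |(-3z^3 + 2z^2 + 7z + 8) − 1086| ≤ 604|z + 7| < ε provided |z + 7| < ε/604.
Choosing δ = min(2, ε/604) ensures both conditions, hence |(-3z^3 + 2z^2 + 7z + 8) − 1086| < ε.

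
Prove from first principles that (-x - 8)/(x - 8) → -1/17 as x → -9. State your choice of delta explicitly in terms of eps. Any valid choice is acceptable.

delta = min(17/2, (289/32)eps)

Suppose eps > 0. We want delta > 0 with 0 < |x + 9| < delta ⇒ |(-x - 8)/(x - 8) + 1/17| < eps.
Combining over a common denominator, (-x - 8)/(x - 8) + 1/17 = [(-x - 8)·(-17) − 1·(x - 8)] / [(-17)·(x - 8)] = 16(x + 9) / ((-17)(x - 8)).
So |(-x - 8)/(x - 8) + 1/17| = 16|x + 9| / (17·|x − 8|).
Restrict delta ≤ 17/2. Then |x + 9| < 17/2 gives |x − 8| = |(x + 9) + (-17)| ≥ 17 − 17/2 = 17/2.
Hence |(-x - 8)/(x - 8) + 1/17| < 16|x + 9|/(17·(17/2)) = (32/289)|x + 9|, which is < eps once |x + 9| < (289/32)eps.
Take delta = min(17/2, (289/32)eps). Then 0 < |x + 9| < delta forces both bounds, so |(-x - 8)/(x - 8) + 1/17| < eps.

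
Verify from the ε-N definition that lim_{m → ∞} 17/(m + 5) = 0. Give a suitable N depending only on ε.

Let ε > 0 be given. For m ≥ 1, |17/(m + 5) − 0| = 17/(m + 5) ≤ 17/m.
We need 17/m < ε, i.e. m > 17/ε.
Take N = 17/ε. If m > N then |17/(m + 5)| ≤ 17/m < ε.

N = 17/ε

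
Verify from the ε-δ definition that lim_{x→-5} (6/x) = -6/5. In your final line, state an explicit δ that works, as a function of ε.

δ = min(5/2, (25/12)ε)

Let ε > 0 be given. We seek δ > 0 such that 0 < |x + 5| < δ implies |6/x + 6/5| < ε.
|6/x + 6/5| = 6·|-5 − x|/(5·|x|) = 6|x + 5|/(5|x|).
Restrict δ ≤ 5/2. Then |x + 5| < 5/2 gives |x| > 5/2, so 5|x| > 25/2.
Then |6/x + 6/5| < 6|x + 5|/(25/2), which is < ε when |x + 5| < (25/12)ε.
Take δ = min(5/2, (25/12)ε). Then 0 < |x + 5| < δ gives both |x + 5| < 5/2 and |x + 5| < (25/12)ε, so |6/x + 6/5| < ε.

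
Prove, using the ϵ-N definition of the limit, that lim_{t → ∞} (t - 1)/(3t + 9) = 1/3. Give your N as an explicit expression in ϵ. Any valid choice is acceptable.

N = (4/3)/ϵ

Let ϵ > 0 be given. We seek N > 0 such that t > N implies |(t - 1)/(3t + 9) − (1/3)| < ϵ.
(t - 1)/(3t + 9) − (1/3) = (3(t - 1) − (3t + 9)) / (3(3t + 9)) = -12/(3(3t + 9)).
For t > 0 we have 3t + 9 > 3t, so |(t - 1)/(3t + 9) − (1/3)| = 12/(3(3t + 9)) < 12/(3·3t) = (4/3)/t.
Thus |(t - 1)/(3t + 9) − (1/3)| < ϵ whenever t > (4/3)/ϵ.
Take N = (4/3)/ϵ. If t > N then |(t - 1)/(3t + 9) − (1/3)| < (4/3)/t < ϵ.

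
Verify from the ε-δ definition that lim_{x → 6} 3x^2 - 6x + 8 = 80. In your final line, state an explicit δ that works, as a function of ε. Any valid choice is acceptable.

δ = min(1, ε/33)

Fix ε > 0. We want δ > 0 such that 0 < |x − 6| < δ implies |(3x^2 - 6x + 8) − 80| < ε.
(3x^2 - 6x + 8) − 80 = 3x^2 - 6x - 72 = (x − 6)(3x + 12).
So |(3x^2 - 6x + 8) − 80| = |x − 6|·|3x + 12|.
Require δ ≤ 1. Then |x − 6| < 1 gives |x| < 7, and by the triangle inequality |3x + 12| ≤ 3·7 + 12 = 33.
Hence |(3x^2 - 6x + 8) − 80| ≤ 33|x − 6| < ε provided |x − 6| < ε/33.
Choosing δ = min(1, ε/33) ensures both conditions, hence |(3x^2 - 6x + 8) − 80| < ε.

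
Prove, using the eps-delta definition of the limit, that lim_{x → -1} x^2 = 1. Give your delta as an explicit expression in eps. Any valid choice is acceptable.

Fix eps > 0. We seek delta > 0 with 0 < |x + 1| < delta ⇒ |x^2 − 1| < eps.
Factor: x^2 − 1 = (x + 1)(x - 1), so |x^2 − 1| = |x + 1|·|x - 1|.
Restrict delta ≤ 2. Then |x + 1| < 2 gives |x| < 3, so by the triangle inequality |x - 1| ≤ 3 + 1 = 4.
Hence |x^2 − 1| ≤ 4|x + 1|, which is < eps once |x + 1| < eps/4.
Take delta = min(2, eps/4). If 0 < |x + 1| < delta then both bounds hold and |x^2 − 1| ≤ 4|x + 1| < 4·(eps/4) = eps.

delta = min(2, eps/4)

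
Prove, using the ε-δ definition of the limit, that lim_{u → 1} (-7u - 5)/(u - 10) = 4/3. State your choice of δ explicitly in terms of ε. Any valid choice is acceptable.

δ = min(9/2, (27/50)ε)

Fix ε > 0. We want δ > 0 with 0 < |u − 1| < δ ⇒ |(-7u - 5)/(u - 10) − (4/3)| < ε.
Combining over a common denominator, (-7u - 5)/(u - 10) − (4/3) = [(-7u - 5)·(-9) − (-12)·(u - 10)] / [(-9)·(u - 10)] = 75(u − 1) / ((-9)(u - 10)).
So |(-7u - 5)/(u - 10) − (4/3)| = 75|u − 1| / (9·|u − 10|).
Require δ ≤ 9/2, so |u − 10| ≥ |-9| − |u − 1| > 9 − 9/2 = 9/2.
Hence |(-7u - 5)/(u - 10) − (4/3)| < 75|u − 1|/(9·(9/2)) = (50/27)|u − 1|, which is < ε once |u − 1| < (27/50)ε.
Take δ = min(9/2, (27/50)ε). Then 0 < |u − 1| < δ forces both bounds, so |(-7u - 5)/(u - 10) − (4/3)| < ε.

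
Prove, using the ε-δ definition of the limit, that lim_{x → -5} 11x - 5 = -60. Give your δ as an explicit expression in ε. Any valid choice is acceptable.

Let ε > 0 be given. We need δ > 0 so that 0 < |x + 5| < δ implies |(11x - 5) + 60| < ε.
Since (11x - 5) + 60 = 11(x + 5), we have |(11x - 5) + 60| = 11|x + 5|.
Thus it suffices that |x + 5| < ε/11.
Choosing δ = ε/11 gives |(11x - 5) + 60| = 11|x + 5| < ε whenever |x + 5| < δ.

δ = ε/11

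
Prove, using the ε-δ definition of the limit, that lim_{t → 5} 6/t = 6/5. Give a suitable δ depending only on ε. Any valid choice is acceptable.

Let ε > 0 be given. We seek δ > 0 such that 0 < |t − 5| < δ implies |6/t − (6/5)| < ε.
|6/t − (6/5)| = 6·|5 − t|/(5·|t|) = 6|t − 5|/(5|t|).
Require δ ≤ 5/2 so that |t| > 5 − 5/2 = 5/2, hence 5|t| > 25/2.
Then |6/t − (6/5)| < 6|t − 5|/(25/2), which is < ε when |t − 5| < (25/12)ε.
Take δ = min(5/2, (25/12)ε). Then 0 < |t − 5| < δ gives both |t − 5| < 5/2 and |t − 5| < (25/12)ε, so |6/t − (6/5)| < ε.

δ = min(5/2, (25/12)ε)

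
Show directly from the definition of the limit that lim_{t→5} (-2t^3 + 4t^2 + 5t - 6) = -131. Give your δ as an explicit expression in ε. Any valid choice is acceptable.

Suppose ε > 0. We want δ > 0 such that 0 < |t − 5| < δ implies |(-2t^3 + 4t^2 + 5t - 6) + 131| < ε.
(-2t^3 + 4t^2 + 5t - 6) + 131 = -2t^3 + 4t^2 + 5t + 125 = (t − 5)(-2t^2 - 6t - 25).
So |(-2t^3 + 4t^2 + 5t - 6) + 131| = |t − 5|·|-2t^2 - 6t - 25|.
Assume first that |t − 5| < 1, so |t| < 6. Then |-2t^2 - 6t - 25| ≤ 2·6^2 + 6·6 + 25 = 133.
Hence |(-2t^3 + 4t^2 + 5t - 6) + 131| ≤ 133|t − 5| < ε provided |t − 5| < ε/133.
Take δ = min(1, ε/133). Then 0 < |t − 5| < δ gives both |t − 5| < 1 and |t − 5| < ε/133, so |(-2t^3 + 4t^2 + 5t - 6) + 131| < ε.

δ = min(1, ε/133)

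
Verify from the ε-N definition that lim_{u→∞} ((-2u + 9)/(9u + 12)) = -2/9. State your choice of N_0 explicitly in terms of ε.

N_0 = (35/27)/ε

Let ε > 0 be given. We seek N_0 > 0 such that u > N_0 implies |(-2u + 9)/(9u + 12) + 2/9| < ε.
(-2u + 9)/(9u + 12) + 2/9 = (9(-2u + 9) − (-2)(9u + 12)) / (9(9u + 12)) = 105/(9(9u + 12)).
For u > 0 we have 9u + 12 > 9u, so |(-2u + 9)/(9u + 12) + 2/9| = 105/(9(9u + 12)) < 105/(9·9u) = (35/27)/u.
Thus |(-2u + 9)/(9u + 12) + 2/9| < ε whenever u > (35/27)/ε.
Take N_0 = (35/27)/ε. If u > N_0 then |(-2u + 9)/(9u + 12) + 2/9| < (35/27)/u < ε.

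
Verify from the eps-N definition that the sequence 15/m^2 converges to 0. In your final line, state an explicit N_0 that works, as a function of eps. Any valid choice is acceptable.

Let eps > 0. For m ≥ 1, |15/m^2 − 0| = 15/m^2.
15/m^2 < eps ⇔ m^2 > 15/eps ⇔ m > (15/eps)^{1/2}.
Take N_0 = (15/eps)^{1/2}. Then m > N_0 implies 15/m^2 < eps.

N_0 = (15/eps)^{1/2}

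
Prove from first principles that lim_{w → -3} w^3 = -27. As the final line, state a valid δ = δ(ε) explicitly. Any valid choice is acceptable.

Let ε > 0 be given. We seek δ > 0 with 0 < |w + 3| < δ ⇒ |w^3 + 27| < ε.
Factor: w^3 + 27 = (w + 3)(w^2 - 3w + 9), so |w^3 + 27| = |w + 3|·|w^2 - 3w + 9|.
Impose δ ≤ 1 so that |w| < 4; then |w^2 - 3w + 9| ≤ 37.
Hence |w^3 + 27| ≤ 37|w + 3|, which is < ε once |w + 3| < ε/37.
Take δ = min(1, ε/37). If 0 < |w + 3| < δ then both bounds hold and |w^3 + 27| ≤ 37|w + 3| < 37·(ε/37) = ε.

δ = min(1, ε/37)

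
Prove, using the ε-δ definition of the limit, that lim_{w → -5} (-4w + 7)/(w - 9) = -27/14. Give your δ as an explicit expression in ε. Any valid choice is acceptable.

δ = min(7, (98/29)ε)

Fix ε > 0. We want δ > 0 with 0 < |w + 5| < δ ⇒ |(-4w + 7)/(w - 9) + 27/14| < ε.
Combining over a common denominator, (-4w + 7)/(w - 9) + 27/14 = [(-4w + 7)·(-14) − 27·(w - 9)] / [(-14)·(w - 9)] = 29(w + 5) / ((-14)(w - 9)).
So |(-4w + 7)/(w - 9) + 27/14| = 29|w + 5| / (14·|w − 9|).
Restrict δ ≤ 7. Then |w + 5| < 7 gives |w − 9| = |(w + 5) + (-14)| ≥ 14 − 7 = 7.
Hence |(-4w + 7)/(w - 9) + 27/14| < 29|w + 5|/(14·7) = (29/98)|w + 5|, which is < ε once |w + 5| < (98/29)ε.
Take δ = min(7, (98/29)ε). Then 0 < |w + 5| < δ forces both bounds, so |(-4w + 7)/(w - 9) + 27/14| < ε.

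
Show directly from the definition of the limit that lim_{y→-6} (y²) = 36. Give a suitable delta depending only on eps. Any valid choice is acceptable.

Let eps > 0. We seek delta > 0 with 0 < |y + 6| < delta ⇒ |y² − 36| < eps.
Factor: y² − 36 = (y + 6)(y - 6), so |y² − 36| = |y + 6|·|y - 6|.
Impose delta ≤ 2 so that |y| < 8; then |y - 6| ≤ 14.
Hence |y² − 36| ≤ 14|y + 6|, which is < eps once |y + 6| < eps/14.
Take delta = min(2, eps/14). If 0 < |y + 6| < delta then both bounds hold and |y² − 36| ≤ 14|y + 6| < 14·(eps/14) = eps.

delta = min(2, eps/14)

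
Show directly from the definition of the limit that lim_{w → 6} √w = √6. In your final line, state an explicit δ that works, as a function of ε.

δ = min(6, √6·ε)

Let ε > 0. We want δ > 0 such that 0 < |w − 6| < δ implies |√w − √6| < ε.
Multiplying by the conjugate, |√w − √6| = |w − 6|/(√w + √6).
Restrict δ ≤ 6 so that |w − 6| < 6 forces w > 0, and then √w + √6 > √6.
Hence |√w − √6| < |w − 6|/√6, which is < ε once |w − 6| < √6·ε.
Take δ = min(6, √6·ε). If 0 < |w − 6| < δ then w > 0 and |√w − √6| < |w − 6|/√6 < ε.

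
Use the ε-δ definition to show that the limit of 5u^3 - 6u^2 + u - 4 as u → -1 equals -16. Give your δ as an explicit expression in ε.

δ = min(2, ε/90)

Let ε > 0 be given. We want δ > 0 such that 0 < |u + 1| < δ implies |(5u^3 - 6u^2 + u - 4) + 16| < ε.
(5u^3 - 6u^2 + u - 4) + 16 = 5u^3 - 6u^2 + u + 12 = (u + 1)(5u^2 - 11u + 12).
So |(5u^3 - 6u^2 + u - 4) + 16| = |u + 1|·|5u^2 - 11u + 12|.
Require δ ≤ 2. Then |u + 1| < 2 gives |u| < 3, and by the triangle inequality |5u^2 - 11u + 12| ≤ 5·3^2 + 11·3 + 12 = 90.
Hence |(5u^3 - 6u^2 + u - 4) + 16| ≤ 90|u + 1| < ε provided |u + 1| < ε/90.
Choosing δ = min(2, ε/90) ensures both conditions, hence |(5u^3 - 6u^2 + u - 4) + 16| < ε.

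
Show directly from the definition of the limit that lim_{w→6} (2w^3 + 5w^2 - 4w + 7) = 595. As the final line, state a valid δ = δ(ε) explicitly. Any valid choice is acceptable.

δ = min(2, ε/362)

Let ε > 0. We want δ > 0 such that 0 < |w − 6| < δ implies |(2w^3 + 5w^2 - 4w + 7) − 595| < ε.
(2w^3 + 5w^2 - 4w + 7) − 595 = 2w^3 + 5w^2 - 4w - 588 = (w − 6)(2w^2 + 17w + 98).
So |(2w^3 + 5w^2 - 4w + 7) − 595| = |w − 6|·|2w^2 + 17w + 98|.
Assume first that |w − 6| < 2, so |w| < 8. Then |2w^2 + 17w + 98| ≤ 2·8^2 + 17·8 + 98 = 362.
Hence |(2w^3 + 5w^2 - 4w + 7) − 595| ≤ 362|w − 6| < ε provided |w − 6| < ε/362.
Take δ = min(2, ε/362). Then 0 < |w − 6| < δ gives both |w − 6| < 2 and |w − 6| < ε/362, so |(2w^3 + 5w^2 - 4w + 7) − 595| < ε.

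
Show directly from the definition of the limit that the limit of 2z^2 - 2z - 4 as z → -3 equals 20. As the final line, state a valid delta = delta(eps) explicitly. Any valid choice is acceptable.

Let eps > 0. We want delta > 0 such that 0 < |z + 3| < delta implies |(2z^2 - 2z - 4) − 20| < eps.
(2z^2 - 2z - 4) − 20 = 2z^2 - 2z - 24 = (z + 3)(2z - 8).
So |(2z^2 - 2z - 4) − 20| = |z + 3|·|2z - 8|.
Assume first that |z + 3| < 2, so |z| < 5. Then |2z - 8| ≤ 2·5 + 8 = 18.
Hence |(2z^2 - 2z - 4) − 20| ≤ 18|z + 3| < eps provided |z + 3| < eps/18.
Choosing delta = min(2, eps/18) ensures both conditions, hence |(2z^2 - 2z - 4) − 20| < eps.

delta = min(2, eps/18)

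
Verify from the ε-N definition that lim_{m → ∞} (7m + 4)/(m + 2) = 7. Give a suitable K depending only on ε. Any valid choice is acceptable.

K = 10/ε

Suppose ε > 0. For m ≥ 1, |(7m + 4)/(m + 2) − 7| = |-10|/((m + 2)) = 10/((m + 2)).
Since m + 2 ≥ m for m ≥ 1, this is ≤ 10/(m) = 10/m.
So |(7m + 4)/(m + 2) − 7| < ε whenever m > 10/ε.
Take K = 10/ε. If m > K then |(7m + 4)/(m + 2) − 7| ≤ 10/m < ε.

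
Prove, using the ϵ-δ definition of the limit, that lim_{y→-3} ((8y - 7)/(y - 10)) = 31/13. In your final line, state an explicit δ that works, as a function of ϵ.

δ = min(13/2, (169/146)ϵ)

Suppose ϵ > 0. We want δ > 0 with 0 < |y + 3| < δ ⇒ |(8y - 7)/(y - 10) − (31/13)| < ϵ.
Combining over a common denominator, (8y - 7)/(y - 10) − (31/13) = [(8y - 7)·(-13) − (-31)·(y - 10)] / [(-13)·(y - 10)] = -73(y + 3) / ((-13)(y - 10)).
So |(8y - 7)/(y - 10) − (31/13)| = 73|y + 3| / (13·|y − 10|).
Restrict δ ≤ 13/2. Then |y + 3| < 13/2 gives |y − 10| = |(y + 3) + (-13)| ≥ 13 − 13/2 = 13/2.
Hence |(8y - 7)/(y - 10) − (31/13)| < 73|y + 3|/(13·(13/2)) = (146/169)|y + 3|, which is < ϵ once |y + 3| < (169/146)ϵ.
Take δ = min(13/2, (169/146)ϵ). Then 0 < |y + 3| < δ forces both bounds, so |(8y - 7)/(y - 10) − (31/13)| < ϵ.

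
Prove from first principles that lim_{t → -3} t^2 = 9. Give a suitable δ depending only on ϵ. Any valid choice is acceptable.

Let ϵ > 0. We seek δ > 0 with 0 < |t + 3| < δ ⇒ |t^2 − 9| < ϵ.
Factor: t^2 − 9 = (t + 3)(t - 3), so |t^2 − 9| = |t + 3|·|t - 3|.
Restrict δ ≤ 2. Then |t + 3| < 2 gives |t| < 5, so by the triangle inequality |t - 3| ≤ 5 + 3 = 8.
Hence |t^2 − 9| ≤ 8|t + 3|, which is < ϵ once |t + 3| < ϵ/8.
Take δ = min(2, ϵ/8). If 0 < |t + 3| < δ then both bounds hold and |t^2 − 9| ≤ 8|t + 3| < 8·(ϵ/8) = ϵ.

δ = min(2, ϵ/8)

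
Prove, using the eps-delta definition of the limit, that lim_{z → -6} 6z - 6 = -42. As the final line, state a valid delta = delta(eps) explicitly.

delta = eps/6

Let eps > 0 be given. We need delta > 0 so that 0 < |z + 6| < delta implies |(6z - 6) + 42| < eps.
|(6z - 6) + 42| = |6z + 36| = 6|z + 6|.
So 6|z + 6| < eps exactly when |z + 6| < eps/6.
Take delta = eps/6. If 0 < |z + 6| < delta then |(6z - 6) + 42| = 6|z + 6| < 6·(eps/6) = eps.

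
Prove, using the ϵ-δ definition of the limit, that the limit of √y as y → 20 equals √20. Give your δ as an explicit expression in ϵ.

δ = min(20, √20·ϵ)

Fix ϵ > 0. We want δ > 0 such that 0 < |y − 20| < δ implies |√y − √20| < ϵ.
Rationalise: √y − √20 = (y − 20)/(√y + √20), so |√y − √20| = |y − 20|/(√y + √20).
Restrict δ ≤ 20 so that |y − 20| < 20 forces y > 0, and then √y + √20 > √20.
Hence |√y − √20| < |y − 20|/√20, which is < ϵ once |y − 20| < √20·ϵ.
Take δ = min(20, √20·ϵ). If 0 < |y − 20| < δ then y > 0 and |√y − √20| < |y − 20|/√20 < ϵ.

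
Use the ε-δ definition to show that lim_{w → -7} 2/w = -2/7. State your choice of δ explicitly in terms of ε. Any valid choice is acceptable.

Fix ε > 0. We seek δ > 0 such that 0 < |w + 7| < δ implies |2/w + 2/7| < ε.
|2/w + 2/7| = 2·|-7 − w|/(7·|w|) = 2|w + 7|/(7|w|).
Require δ ≤ 7/2 so that |w| > 7 − 7/2 = 7/2, hence 7|w| > 49/2.
Then |2/w + 2/7| < 2|w + 7|/(49/2), which is < ε when |w + 7| < (49/4)ε.
Take δ = min(7/2, (49/4)ε). Then 0 < |w + 7| < δ gives both |w + 7| < 7/2 and |w + 7| < (49/4)ε, so |2/w + 2/7| < ε.

δ = min(7/2, (49/4)ε)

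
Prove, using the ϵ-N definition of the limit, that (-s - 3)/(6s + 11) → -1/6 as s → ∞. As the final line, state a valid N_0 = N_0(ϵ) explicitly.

Let ϵ > 0. We seek N_0 > 0 such that s > N_0 implies |(-s - 3)/(6s + 11) + 1/6| < ϵ.
(-s - 3)/(6s + 11) + 1/6 = (6(-s - 3) − (-1)(6s + 11)) / (6(6s + 11)) = -7/(6(6s + 11)).
For s > 0 we have 6s + 11 > 6s, so |(-s - 3)/(6s + 11) + 1/6| = 7/(6(6s + 11)) < 7/(6·6s) = (7/36)/s.
Thus |(-s - 3)/(6s + 11) + 1/6| < ϵ whenever s > (7/36)/ϵ.
Take N_0 = (7/36)/ϵ. If s > N_0 then |(-s - 3)/(6s + 11) + 1/6| < (7/36)/s < ϵ.

N_0 = (7/36)/ϵ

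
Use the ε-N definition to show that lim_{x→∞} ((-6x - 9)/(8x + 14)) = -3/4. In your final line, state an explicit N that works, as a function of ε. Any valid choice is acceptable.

N = (3/16)/ε

Suppose ε > 0. We seek N > 0 such that x > N implies |(-6x - 9)/(8x + 14) + 3/4| < ε.
(-6x - 9)/(8x + 14) + 3/4 = (8(-6x - 9) − (-6)(8x + 14)) / (8(8x + 14)) = 12/(8(8x + 14)).
For x > 0 we have 8x + 14 > 8x, so |(-6x - 9)/(8x + 14) + 3/4| = 12/(8(8x + 14)) < 12/(8·8x) = (3/16)/x.
Thus |(-6x - 9)/(8x + 14) + 3/4| < ε whenever x > (3/16)/ε.
Take N = (3/16)/ε. If x > N then |(-6x - 9)/(8x + 14) + 3/4| < (3/16)/x < ε.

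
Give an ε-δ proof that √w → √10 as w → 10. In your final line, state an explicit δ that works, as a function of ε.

δ = min(10, √10·ε)

Let ε > 0 be given. We want δ > 0 such that 0 < |w − 10| < δ implies |√w − √10| < ε.
Rationalise: √w − √10 = (w − 10)/(√w + √10), so |√w − √10| = |w − 10|/(√w + √10).
Restrict δ ≤ 10 so that |w − 10| < 10 forces w > 0, and then √w + √10 > √10.
Hence |√w − √10| < |w − 10|/√10, which is < ε once |w − 10| < √10·ε.
Take δ = min(10, √10·ε). If 0 < |w − 10| < δ then w > 0 and |√w − √10| < |w − 10|/√10 < ε.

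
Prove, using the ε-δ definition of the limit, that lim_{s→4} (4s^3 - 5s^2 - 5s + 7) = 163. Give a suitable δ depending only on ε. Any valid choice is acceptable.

δ = min(1, ε/194)

Suppose ε > 0. We want δ > 0 such that 0 < |s − 4| < δ implies |(4s^3 - 5s^2 - 5s + 7) − 163| < ε.
(4s^3 - 5s^2 - 5s + 7) − 163 = 4s^3 - 5s^2 - 5s - 156 = (s − 4)(4s^2 + 11s + 39).
So |(4s^3 - 5s^2 - 5s + 7) − 163| = |s − 4|·|4s^2 + 11s + 39|.
Require δ ≤ 1. Then |s − 4| < 1 gives |s| < 5, and by the triangle inequality |4s^2 + 11s + 39| ≤ 4·5^2 + 11·5 + 39 = 194.
Hence |(4s^3 - 5s^2 - 5s + 7) − 163| ≤ 194|s − 4| < ε provided |s − 4| < ε/194.
Take δ = min(1, ε/194). Then 0 < |s − 4| < δ gives both |s − 4| < 1 and |s − 4| < ε/194, so |(4s^3 - 5s^2 - 5s + 7) − 163| < ε.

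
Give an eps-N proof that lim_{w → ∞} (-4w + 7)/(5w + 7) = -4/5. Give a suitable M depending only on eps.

M = (63/25)/eps

Let eps > 0. We seek M > 0 such that w > M implies |(-4w + 7)/(5w + 7) + 4/5| < eps.
(-4w + 7)/(5w + 7) + 4/5 = (5(-4w + 7) − (-4)(5w + 7)) / (5(5w + 7)) = 63/(5(5w + 7)).
For w > 0 we have 5w + 7 > 5w, so |(-4w + 7)/(5w + 7) + 4/5| = 63/(5(5w + 7)) < 63/(5·5w) = (63/25)/w.
Thus |(-4w + 7)/(5w + 7) + 4/5| < eps whenever w > (63/25)/eps.
Take M = (63/25)/eps. If w > M then |(-4w + 7)/(5w + 7) + 4/5| < (63/25)/w < eps.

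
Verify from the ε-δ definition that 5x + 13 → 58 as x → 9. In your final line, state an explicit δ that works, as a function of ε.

Fix ε > 0. We need δ > 0 so that 0 < |x − 9| < δ implies |(5x + 13) − 58| < ε.
Since (5x + 13) − 58 = 5(x − 9), we have |(5x + 13) − 58| = 5|x − 9|.
Thus it suffices that |x − 9| < ε/5.
Take δ = ε/5. If 0 < |x − 9| < δ then |(5x + 13) − 58| = 5|x − 9| < 5·(ε/5) = ε.

δ = ε/5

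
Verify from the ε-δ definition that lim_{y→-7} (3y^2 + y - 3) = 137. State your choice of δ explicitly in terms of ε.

Fix ε > 0. We want δ > 0 such that 0 < |y + 7| < δ implies |(3y^2 + y - 3) − 137| < ε.
(3y^2 + y - 3) − 137 = 3y^2 + y - 140 = (y + 7)(3y - 20).
So |(3y^2 + y - 3) − 137| = |y + 7|·|3y - 20|.
Require δ ≤ 2. Then |y + 7| < 2 gives |y| < 9, and by the triangle inequality |3y - 20| ≤ 3·9 + 20 = 47.
Hence |(3y^2 + y - 3) − 137| ≤ 47|y + 7| < ε provided |y + 7| < ε/47.
Take δ = min(2, ε/47). Then 0 < |y + 7| < δ gives both |y + 7| < 2 and |y + 7| < ε/47, so |(3y^2 + y - 3) − 137| < ε.

δ = min(2, ε/47)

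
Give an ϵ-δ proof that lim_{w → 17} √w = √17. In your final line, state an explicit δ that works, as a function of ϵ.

δ = min(17, √17·ϵ)

Let ϵ > 0. We want δ > 0 such that 0 < |w − 17| < δ implies |√w − √17| < ϵ.
Rationalise: √w − √17 = (w − 17)/(√w + √17), so |√w − √17| = |w − 17|/(√w + √17).
Restrict δ ≤ 17 so that |w − 17| < 17 forces w > 0, and then √w + √17 > √17.
Hence |√w − √17| < |w − 17|/√17, which is < ϵ once |w − 17| < √17·ϵ.
Take δ = min(17, √17·ϵ). If 0 < |w − 17| < δ then w > 0 and |√w − √17| < |w − 17|/√17 < ϵ.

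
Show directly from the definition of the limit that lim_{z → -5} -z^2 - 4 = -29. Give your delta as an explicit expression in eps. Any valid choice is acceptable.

delta = min(1, eps/11)

Suppose eps > 0. We want delta > 0 such that 0 < |z + 5| < delta implies |(-z^2 - 4) + 29| < eps.
(-z^2 - 4) + 29 = -z^2 + 25 = (z + 5)(-z + 5).
So |(-z^2 - 4) + 29| = |z + 5|·|-z + 5|.
Require delta ≤ 1. Then |z + 5| < 1 gives |z| < 6, and by the triangle inequality |-z + 5| ≤ 6 + 5 = 11.
Hence |(-z^2 - 4) + 29| ≤ 11|z + 5| < eps provided |z + 5| < eps/11.
Take delta = min(1, eps/11). Then 0 < |z + 5| < delta gives both |z + 5| < 1 and |z + 5| < eps/11, so |(-z^2 - 4) + 29| < eps.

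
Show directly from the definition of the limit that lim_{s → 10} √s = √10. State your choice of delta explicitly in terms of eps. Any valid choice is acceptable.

delta = min(10, √10·eps)

Let eps > 0. We want delta > 0 such that 0 < |s − 10| < delta implies |√s − √10| < eps.
Rationalise: √s − √10 = (s − 10)/(√s + √10), so |√s − √10| = |s − 10|/(√s + √10).
Restrict delta ≤ 10 so that |s − 10| < 10 forces s > 0, and then √s + √10 > √10.
Hence |√s − √10| < |s − 10|/√10, which is < eps once |s − 10| < √10·eps.
Take delta = min(10, √10·eps). If 0 < |s − 10| < delta then s > 0 and |√s − √10| < |s − 10|/√10 < eps.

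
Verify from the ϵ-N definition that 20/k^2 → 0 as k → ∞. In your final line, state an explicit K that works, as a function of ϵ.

Suppose ϵ > 0. For k ≥ 1, |20/k^2 − 0| = 20/k^2.
20/k^2 < ϵ ⇔ k^2 > 20/ϵ ⇔ k > (20/ϵ)^{1/2}.
Take K = (20/ϵ)^{1/2}. Then k > K implies 20/k^2 < ϵ.

K = (20/ϵ)^{1/2}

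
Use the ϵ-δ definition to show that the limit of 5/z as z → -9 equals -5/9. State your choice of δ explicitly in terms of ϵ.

Fix ϵ > 0. We seek δ > 0 such that 0 < |z + 9| < δ implies |5/z + 5/9| < ϵ.
|5/z + 5/9| = 5·|-9 − z|/(9·|z|) = 5|z + 9|/(9|z|).
Restrict δ ≤ 9/2. Then |z + 9| < 9/2 gives |z| > 9/2, so 9|z| > 81/2.
Then |5/z + 5/9| < 5|z + 9|/(81/2), which is < ϵ when |z + 9| < (81/10)ϵ.
Take δ = min(9/2, (81/10)ϵ). Then 0 < |z + 9| < δ gives both |z + 9| < 9/2 and |z + 9| < (81/10)ϵ, so |5/z + 5/9| < ϵ.

δ = min(9/2, (81/10)ϵ)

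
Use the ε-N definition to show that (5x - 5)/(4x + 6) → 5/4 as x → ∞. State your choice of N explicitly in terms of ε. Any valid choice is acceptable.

N = (25/8)/ε

Fix ε > 0. We seek N > 0 such that x > N implies |(5x - 5)/(4x + 6) − (5/4)| < ε.
(5x - 5)/(4x + 6) − (5/4) = (4(5x - 5) − 5(4x + 6)) / (4(4x + 6)) = -50/(4(4x + 6)).
For x > 0 we have 4x + 6 > 4x, so |(5x - 5)/(4x + 6) − (5/4)| = 50/(4(4x + 6)) < 50/(4·4x) = (25/8)/x.
Thus |(5x - 5)/(4x + 6) − (5/4)| < ε whenever x > (25/8)/ε.
Take N = (25/8)/ε. If x > N then |(5x - 5)/(4x + 6) − (5/4)| < (25/8)/x < ε.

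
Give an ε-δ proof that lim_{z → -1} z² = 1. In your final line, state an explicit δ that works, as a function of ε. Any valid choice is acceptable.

Suppose ε > 0. We seek δ > 0 with 0 < |z + 1| < δ ⇒ |z² − 1| < ε.
Factor: z² − 1 = (z + 1)(z - 1), so |z² − 1| = |z + 1|·|z - 1|.
Restrict δ ≤ 1. Then |z + 1| < 1 gives |z| < 2, so by the triangle inequality |z - 1| ≤ 2 + 1 = 3.
Hence |z² − 1| ≤ 3|z + 1|, which is < ε once |z + 1| < ε/3.
Take δ = min(1, ε/3). If 0 < |z + 1| < δ then both bounds hold and |z² − 1| ≤ 3|z + 1| < 3·(ε/3) = ε.

δ = min(1, ε/3)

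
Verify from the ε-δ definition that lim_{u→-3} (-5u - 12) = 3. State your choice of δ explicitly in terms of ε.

Suppose ε > 0. We need δ > 0 so that 0 < |u + 3| < δ implies |(-5u - 12) − 3| < ε.
|(-5u - 12) − 3| = |-5u - 15| = 5|u + 3|.
Thus it suffices that |u + 3| < ε/5.
Choosing δ = ε/5 gives |(-5u - 12) − 3| = 5|u + 3| < ε whenever |u + 3| < δ.

δ = ε/5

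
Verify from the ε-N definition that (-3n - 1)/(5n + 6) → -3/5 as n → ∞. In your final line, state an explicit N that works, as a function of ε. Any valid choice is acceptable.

Let ε > 0. For n ≥ 1, |(-3n - 1)/(5n + 6) + 3/5| = |13|/(5(5n + 6)) = 13/(5(5n + 6)).
Since 5n + 6 ≥ 5n for n ≥ 1, this is ≤ 13/(5·5n) = (13/25)/n.
So |(-3n - 1)/(5n + 6) + 3/5| < ε whenever n > (13/25)/ε.
Take N = (13/25)/ε. If n > N then |(-3n - 1)/(5n + 6) + 3/5| ≤ (13/25)/n < ε.

N = (13/25)/ε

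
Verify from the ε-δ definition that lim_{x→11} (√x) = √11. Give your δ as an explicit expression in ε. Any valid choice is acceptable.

Let ε > 0 be given. We want δ > 0 such that 0 < |x − 11| < δ implies |√x − √11| < ε.
Rationalise: √x − √11 = (x − 11)/(√x + √11), so |√x − √11| = |x − 11|/(√x + √11).
Restrict δ ≤ 11 so that |x − 11| < 11 forces x > 0, and then √x + √11 > √11.
Hence |√x − √11| < |x − 11|/√11, which is < ε once |x − 11| < √11·ε.
Take δ = min(11, √11·ε). If 0 < |x − 11| < δ then x > 0 and |√x − √11| < |x − 11|/√11 < ε.

δ = min(11, √11·ε)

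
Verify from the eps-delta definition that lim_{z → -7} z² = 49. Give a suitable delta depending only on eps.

Let eps > 0 be given. We seek delta > 0 with 0 < |z + 7| < delta ⇒ |z² − 49| < eps.
Factor: z² − 49 = (z + 7)(z - 7), so |z² − 49| = |z + 7|·|z - 7|.
Impose delta ≤ 1 so that |z| < 8; then |z - 7| ≤ 15.
Hence |z² − 49| ≤ 15|z + 7|, which is < eps once |z + 7| < eps/15.
Take delta = min(1, eps/15). If 0 < |z + 7| < delta then both bounds hold and |z² − 49| ≤ 15|z + 7| < 15·(eps/15) = eps.

delta = min(1, eps/15)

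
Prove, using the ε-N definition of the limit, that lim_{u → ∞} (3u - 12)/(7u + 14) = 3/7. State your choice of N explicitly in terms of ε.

N = (18/7)/ε

Fix ε > 0. We seek N > 0 such that u > N implies |(3u - 12)/(7u + 14) − (3/7)| < ε.
(3u - 12)/(7u + 14) − (3/7) = (7(3u - 12) − 3(7u + 14)) / (7(7u + 14)) = -126/(7(7u + 14)).
For u > 0 we have 7u + 14 > 7u, so |(3u - 12)/(7u + 14) − (3/7)| = 126/(7(7u + 14)) < 126/(7·7u) = (18/7)/u.
Thus |(3u - 12)/(7u + 14) − (3/7)| < ε whenever u > (18/7)/ε.
Take N = (18/7)/ε. If u > N then |(3u - 12)/(7u + 14) − (3/7)| < (18/7)/u < ε.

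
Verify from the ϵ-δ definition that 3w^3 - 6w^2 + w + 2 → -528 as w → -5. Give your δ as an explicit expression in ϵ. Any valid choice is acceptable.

δ = min(1, ϵ/340)

Let ϵ > 0 be given. We want δ > 0 such that 0 < |w + 5| < δ implies |(3w^3 - 6w^2 + w + 2) + 528| < ϵ.
(3w^3 - 6w^2 + w + 2) + 528 = 3w^3 - 6w^2 + w + 530 = (w + 5)(3w^2 - 21w + 106).
So |(3w^3 - 6w^2 + w + 2) + 528| = |w + 5|·|3w^2 - 21w + 106|.
Assume first that |w + 5| < 1, so |w| < 6. Then |3w^2 - 21w + 106| ≤ 3·6^2 + 21·6 + 106 = 340.
Hence |(3w^3 - 6w^2 + w + 2) + 528| ≤ 340|w + 5| < ϵ provided |w + 5| < ϵ/340.
Choosing δ = min(1, ϵ/340) ensures both conditions, hence |(3w^3 - 6w^2 + w + 2) + 528| < ϵ.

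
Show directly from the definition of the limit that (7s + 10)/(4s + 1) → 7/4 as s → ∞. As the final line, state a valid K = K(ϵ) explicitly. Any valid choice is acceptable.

Let ϵ > 0 be given. We seek K > 0 such that s > K implies |(7s + 10)/(4s + 1) − (7/4)| < ϵ.
(7s + 10)/(4s + 1) − (7/4) = (4(7s + 10) − 7(4s + 1)) / (4(4s + 1)) = 33/(4(4s + 1)).
For s > 0 we have 4s + 1 > 4s, so |(7s + 10)/(4s + 1) − (7/4)| = 33/(4(4s + 1)) < 33/(4·4s) = (33/16)/s.
Thus |(7s + 10)/(4s + 1) − (7/4)| < ϵ whenever s > (33/16)/ϵ.
Take K = (33/16)/ϵ. If s > K then |(7s + 10)/(4s + 1) − (7/4)| < (33/16)/s < ϵ.

K = (33/16)/ϵ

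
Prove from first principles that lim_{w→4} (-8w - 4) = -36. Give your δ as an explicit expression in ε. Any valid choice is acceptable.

Let ε > 0 be given. We need δ > 0 so that 0 < |w − 4| < δ implies |(-8w - 4) + 36| < ε.
Since (-8w - 4) + 36 = -8(w − 4), we have |(-8w - 4) + 36| = 8|w − 4|.
Thus it suffices that |w − 4| < ε/8.
Take δ = ε/8. If 0 < |w − 4| < δ then |(-8w - 4) + 36| = 8|w − 4| < 8·(ε/8) = ε.

δ = ε/8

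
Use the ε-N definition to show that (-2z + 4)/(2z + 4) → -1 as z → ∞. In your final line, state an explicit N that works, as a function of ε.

N = 4/ε

Let ε > 0. We seek N > 0 such that z > N implies |(-2z + 4)/(2z + 4) + 1| < ε.
(-2z + 4)/(2z + 4) + 1 = (2(-2z + 4) − (-2)(2z + 4)) / (2(2z + 4)) = 16/(2(2z + 4)).
For z > 0 we have 2z + 4 > 2z, so |(-2z + 4)/(2z + 4) + 1| = 16/(2(2z + 4)) < 16/(2·2z) = 4/z.
Thus |(-2z + 4)/(2z + 4) + 1| < ε whenever z > 4/ε.
Take N = 4/ε. If z > N then |(-2z + 4)/(2z + 4) + 1| < 4/z < ε.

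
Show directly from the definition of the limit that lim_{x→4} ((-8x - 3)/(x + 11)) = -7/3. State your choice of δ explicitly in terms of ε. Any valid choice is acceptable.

Let ε > 0. We want δ > 0 with 0 < |x − 4| < δ ⇒ |(-8x - 3)/(x + 11) + 7/3| < ε.
Combining over a common denominator, (-8x - 3)/(x + 11) + 7/3 = [(-8x - 3)·15 − (-35)·(x + 11)] / [15·(x + 11)] = -85(x − 4) / (15(x + 11)).
So |(-8x - 3)/(x + 11) + 7/3| = 85|x − 4| / (15·|x + 11|).
Restrict δ ≤ 15/2. Then |x − 4| < 15/2 gives |x + 11| = |(x − 4) + 15| ≥ 15 − 15/2 = 15/2.
Hence |(-8x - 3)/(x + 11) + 7/3| < 85|x − 4|/(15·(15/2)) = (34/45)|x − 4|, which is < ε once |x − 4| < (45/34)ε.
Take δ = min(15/2, (45/34)ε). Then 0 < |x − 4| < δ forces both bounds, so |(-8x - 3)/(x + 11) + 7/3| < ε.

δ = min(15/2, (45/34)ε)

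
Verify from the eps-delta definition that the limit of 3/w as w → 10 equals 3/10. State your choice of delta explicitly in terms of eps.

delta = min(5, (50/3)eps)

Let eps > 0. We seek delta > 0 such that 0 < |w − 10| < delta implies |3/w − (3/10)| < eps.
|3/w − (3/10)| = 3·|10 − w|/(10·|w|) = 3|w − 10|/(10|w|).
Restrict delta ≤ 5. Then |w − 10| < 5 gives |w| > 5, so 10|w| > 50.
Then |3/w − (3/10)| < 3|w − 10|/50, which is < eps when |w − 10| < (50/3)eps.
Take delta = min(5, (50/3)eps). Then 0 < |w − 10| < delta gives both |w − 10| < 5 and |w − 10| < (50/3)eps, so |3/w − (3/10)| < eps.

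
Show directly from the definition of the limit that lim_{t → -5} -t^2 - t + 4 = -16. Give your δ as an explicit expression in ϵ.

Fix ϵ > 0. We want δ > 0 such that 0 < |t + 5| < δ implies |(-t^2 - t + 4) + 16| < ϵ.
(-t^2 - t + 4) + 16 = -t^2 - t + 20 = (t + 5)(-t + 4).
So |(-t^2 - t + 4) + 16| = |t + 5|·|-t + 4|.
Require δ ≤ 2. Then |t + 5| < 2 gives |t| < 7, and by the triangle inequality |-t + 4| ≤ 7 + 4 = 11.
Hence |(-t^2 - t + 4) + 16| ≤ 11|t + 5| < ϵ provided |t + 5| < ϵ/11.
Take δ = min(2, ϵ/11). Then 0 < |t + 5| < δ gives both |t + 5| < 2 and |t + 5| < ϵ/11, so |(-t^2 - t + 4) + 16| < ϵ.

δ = min(2, ϵ/11)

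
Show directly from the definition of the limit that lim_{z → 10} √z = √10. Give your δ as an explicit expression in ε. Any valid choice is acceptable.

Suppose ε > 0. We want δ > 0 such that 0 < |z − 10| < δ implies |√z − √10| < ε.
Rationalise: √z − √10 = (z − 10)/(√z + √10), so |√z − √10| = |z − 10|/(√z + √10).
Restrict δ ≤ 10 so that |z − 10| < 10 forces z > 0, and then √z + √10 > √10.
Hence |√z − √10| < |z − 10|/√10, which is < ε once |z − 10| < √10·ε.
Take δ = min(10, √10·ε). If 0 < |z − 10| < δ then z > 0 and |√z − √10| < |z − 10|/√10 < ε.

δ = min(10, √10·ε)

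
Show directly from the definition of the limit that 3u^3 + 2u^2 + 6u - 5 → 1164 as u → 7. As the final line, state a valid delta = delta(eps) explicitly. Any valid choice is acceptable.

delta = min(1, eps/543)

Fix eps > 0. We want delta > 0 such that 0 < |u − 7| < delta implies |(3u^3 + 2u^2 + 6u - 5) − 1164| < eps.
(3u^3 + 2u^2 + 6u - 5) − 1164 = 3u^3 + 2u^2 + 6u - 1169 = (u − 7)(3u^2 + 23u + 167).
So |(3u^3 + 2u^2 + 6u - 5) − 1164| = |u − 7|·|3u^2 + 23u + 167|.
Assume first that |u − 7| < 1, so |u| < 8. Then |3u^2 + 23u + 167| ≤ 3·8^2 + 23·8 + 167 = 543.
Hence |(3u^3 + 2u^2 + 6u - 5) − 1164| ≤ 543|u − 7| < eps provided |u − 7| < eps/543.
Choosing delta = min(1, eps/543) ensures both conditions, hence |(3u^3 + 2u^2 + 6u - 5) − 1164| < eps.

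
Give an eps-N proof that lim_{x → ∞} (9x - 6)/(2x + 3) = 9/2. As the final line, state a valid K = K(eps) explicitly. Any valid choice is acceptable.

K = (39/4)/eps

Let eps > 0. We seek K > 0 such that x > K implies |(9x - 6)/(2x + 3) − (9/2)| < eps.
(9x - 6)/(2x + 3) − (9/2) = (2(9x - 6) − 9(2x + 3)) / (2(2x + 3)) = -39/(2(2x + 3)).
For x > 0 we have 2x + 3 > 2x, so |(9x - 6)/(2x + 3) − (9/2)| = 39/(2(2x + 3)) < 39/(2·2x) = (39/4)/x.
Thus |(9x - 6)/(2x + 3) − (9/2)| < eps whenever x > (39/4)/eps.
Take K = (39/4)/eps. If x > K then |(9x - 6)/(2x + 3) − (9/2)| < (39/4)/x < eps.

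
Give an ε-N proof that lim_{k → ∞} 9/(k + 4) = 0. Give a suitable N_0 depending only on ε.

Let ε > 0. For k ≥ 1, |9/(k + 4) − 0| = 9/(k + 4) ≤ 9/k.
We need 9/k < ε, i.e. k > 9/ε.
Take N_0 = 9/ε. If k > N_0 then |9/(k + 4)| ≤ 9/k < ε.

N_0 = 9/ε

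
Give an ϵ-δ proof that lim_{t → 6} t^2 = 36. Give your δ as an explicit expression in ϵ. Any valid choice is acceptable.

Let ϵ > 0. We seek δ > 0 with 0 < |t − 6| < δ ⇒ |t^2 − 36| < ϵ.
Factor: t^2 − 36 = (t − 6)(t + 6), so |t^2 − 36| = |t − 6|·|t + 6|.
Impose δ ≤ 1 so that |t| < 7; then |t + 6| ≤ 13.
Hence |t^2 − 36| ≤ 13|t − 6|, which is < ϵ once |t − 6| < ϵ/13.
Take δ = min(1, ϵ/13). If 0 < |t − 6| < δ then both bounds hold and |t^2 − 36| ≤ 13|t − 6| < 13·(ϵ/13) = ϵ.

δ = min(1, ϵ/13)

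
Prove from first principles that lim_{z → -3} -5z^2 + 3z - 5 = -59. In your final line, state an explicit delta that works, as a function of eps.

Let eps > 0 be given. We want delta > 0 such that 0 < |z + 3| < delta implies |(-5z^2 + 3z - 5) + 59| < eps.
(-5z^2 + 3z - 5) + 59 = -5z^2 + 3z + 54 = (z + 3)(-5z + 18).
So |(-5z^2 + 3z - 5) + 59| = |z + 3|·|-5z + 18|.
Require delta ≤ 1. Then |z + 3| < 1 gives |z| < 4, and by the triangle inequality |-5z + 18| ≤ 5·4 + 18 = 38.
Hence |(-5z^2 + 3z - 5) + 59| ≤ 38|z + 3| < eps provided |z + 3| < eps/38.
Take delta = min(1, eps/38). Then 0 < |z + 3| < delta gives both |z + 3| < 1 and |z + 3| < eps/38, so |(-5z^2 + 3z - 5) + 59| < eps.

delta = min(1, eps/38)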